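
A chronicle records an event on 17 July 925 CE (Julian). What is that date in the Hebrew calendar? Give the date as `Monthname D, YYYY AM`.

Tammuz 22, 4685 AM

Julian Day Number of the source date = 2059112.
Converting JDN 2059112 to the Hebrew calendar gives 22 Tammuz 4685 AM.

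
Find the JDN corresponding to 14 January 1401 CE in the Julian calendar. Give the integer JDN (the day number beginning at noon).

2232787

In the proleptic Gregorian calendar the same day is 23 January 1401.
JDN 2400001 is 17 November 1858 CE (Gregorian), MJD 0; the target day is −167214 days from there, so JDN = 2232787.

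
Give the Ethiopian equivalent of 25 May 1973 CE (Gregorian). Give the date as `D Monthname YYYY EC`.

Both dates share Julian Day Number 2441828; in the Ethiopian calendar that is 17 Ginbot 1965 EC.

17 Ginbot 1965 EC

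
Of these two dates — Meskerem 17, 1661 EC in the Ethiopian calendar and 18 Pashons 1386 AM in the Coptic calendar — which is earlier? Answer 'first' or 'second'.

first

Converting both to JDN: 2330552 vs 2331158; the smaller is the first.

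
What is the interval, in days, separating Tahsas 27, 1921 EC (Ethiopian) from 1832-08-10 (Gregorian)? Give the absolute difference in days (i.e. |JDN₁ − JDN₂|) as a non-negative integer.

35211

JDN of the first date = 2425617.
JDN of the second date = 2390406.
|2390406 − 2425617| = 35211.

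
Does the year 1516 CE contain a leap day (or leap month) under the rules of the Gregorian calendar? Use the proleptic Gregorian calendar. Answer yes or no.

yes

1516 is divisible by 4 and not by 100, so it is a leap year.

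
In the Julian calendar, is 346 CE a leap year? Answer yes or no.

346 mod 4 = 2, so it is a common year in the Julian calendar.

no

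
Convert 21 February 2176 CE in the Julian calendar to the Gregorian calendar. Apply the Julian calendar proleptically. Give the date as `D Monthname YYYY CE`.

6 March 2176 CE

At this point the Julian calendar is 14 days behind the Gregorian.
21 February 2176 Julian + 14 days → 6 March 2176 Gregorian.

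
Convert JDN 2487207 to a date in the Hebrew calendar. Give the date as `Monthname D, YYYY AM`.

The Gregorian equivalent of JDN 2487207 is 21 August 2097.
In the Hebrew calendar that day is Elul 13, 5857 AM.

Elul 13, 5857 AM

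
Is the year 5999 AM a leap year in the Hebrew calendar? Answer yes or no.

yes

Hebrew year 5999 is year 14 of its 19-year Metonic cycle; leap years are at positions 3, 6, 8, 11, 14, 17, 19, so it is a leap year (13 months).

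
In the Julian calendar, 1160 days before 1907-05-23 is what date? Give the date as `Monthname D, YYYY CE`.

March 19, 1904 CE

JDN of 1907-05-23 = 2417732.
2417732 − 1160 = 2416572.
JDN 2416572 in the Julian calendar is March 19, 1904 CE.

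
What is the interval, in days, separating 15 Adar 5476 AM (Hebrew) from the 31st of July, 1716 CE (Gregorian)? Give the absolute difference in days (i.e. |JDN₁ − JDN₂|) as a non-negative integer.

144

JDN of the first date = 2347884.
JDN of the second date = 2348028.
|2348028 − 2347884| = 144.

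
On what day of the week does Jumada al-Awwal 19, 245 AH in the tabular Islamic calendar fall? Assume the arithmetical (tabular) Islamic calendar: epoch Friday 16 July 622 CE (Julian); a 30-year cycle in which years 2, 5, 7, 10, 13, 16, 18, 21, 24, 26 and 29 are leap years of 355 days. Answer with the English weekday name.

In the proleptic Gregorian calendar this is 26 August 859 (JDN 2035041).
2035041 ≡ 1 (mod 7); counting from Monday = 0 gives Tuesday.

Tuesday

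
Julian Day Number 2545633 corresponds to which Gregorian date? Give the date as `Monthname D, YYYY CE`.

Counting from JDN 2299161 = 15 Oct 1582 gives an offset of 246472 days.

August 9, 2257 CE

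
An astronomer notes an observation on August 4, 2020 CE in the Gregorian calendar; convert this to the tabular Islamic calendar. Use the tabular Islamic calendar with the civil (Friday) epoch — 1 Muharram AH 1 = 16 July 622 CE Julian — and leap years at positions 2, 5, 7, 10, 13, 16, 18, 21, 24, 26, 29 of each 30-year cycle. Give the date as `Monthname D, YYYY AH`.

Dhu al-Hijjah 14, 1441 AH

Julian Day Number of the source date = 2459066.
Converting JDN 2459066 to the tabular Islamic calendar gives 14 Dhu al-Hijjah 1441 AH.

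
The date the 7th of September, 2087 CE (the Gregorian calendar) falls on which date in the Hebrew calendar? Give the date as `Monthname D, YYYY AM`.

Julian Day Number of the source date = 2483571.
Converting JDN 2483571 to the Hebrew calendar gives 10 Elul 5847 AM.

Elul 10, 5847 AM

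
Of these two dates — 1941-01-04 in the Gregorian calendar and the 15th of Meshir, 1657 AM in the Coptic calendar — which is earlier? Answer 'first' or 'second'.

first

First date → JDN 2429999; second date → JDN 2430048.
JDN 2429999 < JDN 2430048, so the first date is earlier.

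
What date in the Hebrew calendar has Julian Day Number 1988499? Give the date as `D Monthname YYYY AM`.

The proleptic Gregorian equivalent of JDN 1988499 is 23 March 732.
In the Hebrew calendar that day is 17 Adar II 4492 AM.

17 Adar II 4492 AM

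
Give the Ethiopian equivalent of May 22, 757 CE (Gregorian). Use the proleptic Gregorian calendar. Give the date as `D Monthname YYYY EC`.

Julian Day Number of the source date = 1997690.
Converting JDN 1997690 to the Ethiopian calendar gives 23 Ginbot 749 EC.

23 Ginbot 749 EC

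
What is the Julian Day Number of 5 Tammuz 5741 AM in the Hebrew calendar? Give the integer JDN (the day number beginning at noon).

2444793

Equivalently 7 July 1981 (Gregorian).
JDN 2400001 is 17 November 1858 CE (Gregorian), MJD 0; the target day is +44792 days from there, so JDN = 2444793.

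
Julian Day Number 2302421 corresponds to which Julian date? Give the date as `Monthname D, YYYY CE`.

September 8, 1591 CE

The Gregorian equivalent of JDN 2302421 is 18 September 1591.
In the Julian calendar that day is September 8, 1591 CE.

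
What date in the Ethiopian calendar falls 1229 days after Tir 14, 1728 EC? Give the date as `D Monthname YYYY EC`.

The starting date is JDN 2355141; 2355141 + 1229 = 2356370.
JDN 2356370 corresponds to 28 Ginbot 1731 EC.

28 Ginbot 1731 EC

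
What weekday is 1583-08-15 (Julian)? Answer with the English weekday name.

Equivalently 25 August 1583 Gregorian, JDN 2299475.
2299475 ≡ 3 (mod 7); counting from Monday = 0 gives Thursday.

Thursday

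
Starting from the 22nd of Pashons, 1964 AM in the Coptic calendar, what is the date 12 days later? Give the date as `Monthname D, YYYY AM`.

Counting 12 days forward from JDN 2542277 reaches JDN 2542289, which is Paoni 4, 1964 AM.

Paoni 4, 1964 AM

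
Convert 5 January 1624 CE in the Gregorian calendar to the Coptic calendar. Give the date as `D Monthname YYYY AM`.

29 Koiak 1340 AM

Both dates share Julian Day Number 2314218; in the Coptic calendar that is 29 Koiak 1340 AM.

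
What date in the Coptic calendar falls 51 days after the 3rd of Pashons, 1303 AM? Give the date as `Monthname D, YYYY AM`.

The starting date is JDN 2300827; 2300827 + 51 = 2300878.
JDN 2300878 corresponds to Paoni 24, 1303 AM.

Paoni 24, 1303 AM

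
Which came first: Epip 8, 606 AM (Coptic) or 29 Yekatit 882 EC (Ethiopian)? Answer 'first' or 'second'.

second

The two dates have Julian Day Numbers 2046313 and 2046184 respectively.
Since 2046184 < 2046313, the second date comes first.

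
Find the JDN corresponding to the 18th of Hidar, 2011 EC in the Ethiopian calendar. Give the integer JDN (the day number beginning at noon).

2458450

Equivalently 27 November 2018 (Gregorian).
JDN 2400001 is 17 November 1858 CE (Gregorian), MJD 0; the target day is +58449 days from there, so JDN = 2458450.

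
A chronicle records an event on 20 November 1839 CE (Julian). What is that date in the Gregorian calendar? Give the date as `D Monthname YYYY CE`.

For dates in this range the Gregorian date is 12 days ahead of the Julian.
20 November 1839 Julian + 12 days → 2 December 1839 Gregorian.

2 December 1839 CE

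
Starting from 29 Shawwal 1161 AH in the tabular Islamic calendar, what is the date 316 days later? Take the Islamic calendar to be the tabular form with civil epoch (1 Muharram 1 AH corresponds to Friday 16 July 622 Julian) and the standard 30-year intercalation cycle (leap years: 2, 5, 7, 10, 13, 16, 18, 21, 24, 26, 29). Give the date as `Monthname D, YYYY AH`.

Counting 316 days forward from JDN 2359799 reaches JDN 2360115, which is Ramadan 20, 1162 AH.

Ramadan 20, 1162 AH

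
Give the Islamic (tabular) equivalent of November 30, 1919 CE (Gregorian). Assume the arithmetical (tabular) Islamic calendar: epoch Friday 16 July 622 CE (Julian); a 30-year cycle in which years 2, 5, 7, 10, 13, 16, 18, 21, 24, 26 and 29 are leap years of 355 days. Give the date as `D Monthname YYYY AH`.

Julian Day Number of the source date = 2422293.
Converting JDN 2422293 to the tabular Islamic calendar gives 7 Rabi' al-Awwal 1338 AH.

7 Rabi' al-Awwal 1338 AH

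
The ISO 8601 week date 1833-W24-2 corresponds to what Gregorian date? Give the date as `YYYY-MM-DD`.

1833-06-11

ISO week 1 of 1833 is the week containing the first Thursday of 1833.
Week 24, day 2 (Tuesday) lands on 1833-06-11.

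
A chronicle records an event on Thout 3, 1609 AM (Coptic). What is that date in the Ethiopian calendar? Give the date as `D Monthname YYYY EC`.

3 Meskerem 1885 EC

Both dates share Julian Day Number 2412354; in the Ethiopian calendar that is 3 Meskerem 1885 EC.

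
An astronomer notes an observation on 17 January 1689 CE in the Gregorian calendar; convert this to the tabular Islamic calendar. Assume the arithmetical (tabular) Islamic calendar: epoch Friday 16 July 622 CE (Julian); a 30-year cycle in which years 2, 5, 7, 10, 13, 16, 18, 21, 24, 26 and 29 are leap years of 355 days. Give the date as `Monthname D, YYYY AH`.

Rabi' al-Awwal 25, 1100 AH

Julian Day Number of the source date = 2337972.
Converting JDN 2337972 to the tabular Islamic calendar gives 25 Rabi' al-Awwal 1100 AH.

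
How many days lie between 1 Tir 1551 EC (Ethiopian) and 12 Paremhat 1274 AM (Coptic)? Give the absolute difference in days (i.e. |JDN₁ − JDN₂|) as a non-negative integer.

First date → JDN 2290478; second date → JDN 2290184.
The interval is |2290478 − 2290184| = 294 days.

294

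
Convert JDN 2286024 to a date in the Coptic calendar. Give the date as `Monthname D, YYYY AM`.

The proleptic Gregorian equivalent of JDN 2286024 is 27 October 1546.
In the Coptic calendar that day is Paopi 20, 1263 AM.

Paopi 20, 1263 AM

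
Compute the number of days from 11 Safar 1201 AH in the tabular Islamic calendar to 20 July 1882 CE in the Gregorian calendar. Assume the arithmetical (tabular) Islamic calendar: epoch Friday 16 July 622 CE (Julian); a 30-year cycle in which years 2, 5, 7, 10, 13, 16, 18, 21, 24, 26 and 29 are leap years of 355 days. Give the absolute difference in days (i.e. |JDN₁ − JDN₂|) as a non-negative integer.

JDN of the first date = 2373720.
JDN of the second date = 2408647.
|2408647 − 2373720| = 34927.

34927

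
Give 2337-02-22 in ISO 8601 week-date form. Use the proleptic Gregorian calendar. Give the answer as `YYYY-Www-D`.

2337-W08-1

The weekday is Monday (ISO weekday 1).
That Monday belongs to ISO week 8 of ISO year 2337.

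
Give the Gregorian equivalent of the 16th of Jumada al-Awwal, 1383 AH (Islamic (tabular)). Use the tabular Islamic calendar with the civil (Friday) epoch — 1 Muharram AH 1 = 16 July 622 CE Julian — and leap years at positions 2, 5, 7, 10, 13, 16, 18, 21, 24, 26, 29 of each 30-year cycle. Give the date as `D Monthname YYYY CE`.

5 October 1963 CE

Julian Day Number of the source date = 2438308.
Converting JDN 2438308 to the Gregorian calendar gives 5 October 1963 CE.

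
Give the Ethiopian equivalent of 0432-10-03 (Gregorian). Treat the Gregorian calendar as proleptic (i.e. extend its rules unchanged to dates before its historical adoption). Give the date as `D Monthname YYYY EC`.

5 Tikimt 425 EC

Both dates share Julian Day Number 1879121; in the Ethiopian calendar that is 5 Tikimt 425 EC.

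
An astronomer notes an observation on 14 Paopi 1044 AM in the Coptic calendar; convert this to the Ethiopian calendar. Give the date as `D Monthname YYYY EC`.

Both dates share Julian Day Number 2206029; in the Ethiopian calendar that is 14 Tikimt 1320 EC.

14 Tikimt 1320 EC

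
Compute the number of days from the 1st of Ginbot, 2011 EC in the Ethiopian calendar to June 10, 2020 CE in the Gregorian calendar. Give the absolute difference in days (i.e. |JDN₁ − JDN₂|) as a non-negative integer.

First date → JDN 2458613; second date → JDN 2459011.
The interval is |2458613 − 2459011| = 398 days.

398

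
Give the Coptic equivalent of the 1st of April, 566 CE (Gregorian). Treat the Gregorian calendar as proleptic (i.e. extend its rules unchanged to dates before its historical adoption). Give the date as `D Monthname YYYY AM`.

4 Parmouti 282 AM

Julian Day Number of the source date = 1927878.
Converting JDN 1927878 to the Coptic calendar gives 4 Parmouti 282 AM.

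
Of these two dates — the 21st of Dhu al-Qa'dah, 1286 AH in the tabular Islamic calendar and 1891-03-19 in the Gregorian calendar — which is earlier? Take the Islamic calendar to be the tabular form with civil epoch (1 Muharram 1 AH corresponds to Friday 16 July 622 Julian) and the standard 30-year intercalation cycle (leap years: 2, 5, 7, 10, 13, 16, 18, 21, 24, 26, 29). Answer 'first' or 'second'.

Converting both to JDN: 2404116 vs 2411811; the smaller is the first.

first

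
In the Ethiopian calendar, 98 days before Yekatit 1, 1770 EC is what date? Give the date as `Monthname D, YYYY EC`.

The starting date is JDN 2370498; 2370498 − 98 = 2370400.
JDN 2370400 corresponds to Tikimt 23, 1770 EC.

Tikimt 23, 1770 EC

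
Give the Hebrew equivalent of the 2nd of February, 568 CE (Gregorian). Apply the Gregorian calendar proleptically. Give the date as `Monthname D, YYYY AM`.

Shevat 16, 4328 AM

Julian Day Number of the source date = 1928550.
Converting JDN 1928550 to the Hebrew calendar gives 16 Shevat 4328 AM.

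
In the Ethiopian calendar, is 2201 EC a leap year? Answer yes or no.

no

2201 mod 4 = 1; in the Ethiopian calendar a year is leap when year mod 4 = 3, so it is a common year.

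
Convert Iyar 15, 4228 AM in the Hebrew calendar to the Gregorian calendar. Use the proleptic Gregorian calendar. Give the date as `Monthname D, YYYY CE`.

April 24, 468 CE

Julian Day Number of the source date = 1892108.
Converting JDN 1892108 to the Gregorian calendar gives 24 April 468 CE.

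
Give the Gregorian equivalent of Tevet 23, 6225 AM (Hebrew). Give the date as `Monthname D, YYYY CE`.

Julian Day Number of the source date = 2621404.
Converting JDN 2621404 to the Gregorian calendar gives 21 January 2465 CE.

January 21, 2465 CE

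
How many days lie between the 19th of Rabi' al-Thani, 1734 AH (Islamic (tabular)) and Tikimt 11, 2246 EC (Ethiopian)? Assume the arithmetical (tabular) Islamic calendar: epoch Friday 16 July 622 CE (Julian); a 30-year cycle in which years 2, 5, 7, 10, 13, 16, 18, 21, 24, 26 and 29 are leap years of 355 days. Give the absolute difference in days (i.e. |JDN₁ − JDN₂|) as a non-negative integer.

First date → JDN 2562664; second date → JDN 2544247.
The interval is |2562664 − 2544247| = 18417 days.

18417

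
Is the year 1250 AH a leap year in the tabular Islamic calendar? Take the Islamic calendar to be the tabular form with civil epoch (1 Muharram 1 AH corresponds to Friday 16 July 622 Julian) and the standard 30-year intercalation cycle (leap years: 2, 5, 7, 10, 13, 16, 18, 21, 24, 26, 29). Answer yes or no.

no

Year 1250 AH is year 20 of its 30-year cycle; leap positions are 2, 5, 7, 10, 13, 16, 18, 21, 24, 26, 29, so it is a common year (354 days).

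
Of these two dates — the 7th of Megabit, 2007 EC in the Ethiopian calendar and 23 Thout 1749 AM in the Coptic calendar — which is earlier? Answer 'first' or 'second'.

first

First date → JDN 2457098; second date → JDN 2463509.
JDN 2457098 < JDN 2463509, so the first date is earlier.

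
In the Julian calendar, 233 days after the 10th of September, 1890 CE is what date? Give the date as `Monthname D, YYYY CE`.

JDN of the 10th of September, 1890 CE = 2411633.
2411633 + 233 = 2411866.
JDN 2411866 in the Julian calendar is May 1, 1891 CE.

May 1, 1891 CE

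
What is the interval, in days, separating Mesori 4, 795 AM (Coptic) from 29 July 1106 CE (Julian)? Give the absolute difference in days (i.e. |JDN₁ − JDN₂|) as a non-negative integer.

JDN of the first date = 2115371.
JDN of the second date = 2125234.
|2125234 − 2115371| = 9863.

9863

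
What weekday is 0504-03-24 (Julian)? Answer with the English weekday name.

Wednesday

Equivalently 26 March 504 Gregorian, JDN 1905227.
JDN 1905227 mod 7 = 2, and JDN 0 was a Monday, so this is a Wednesday.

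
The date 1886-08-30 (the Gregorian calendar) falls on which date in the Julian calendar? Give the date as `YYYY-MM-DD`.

At this point the Julian calendar is 12 days behind the Gregorian.
30 August 1886 Gregorian − 12 days → 18 August 1886 Julian.

1886-08-18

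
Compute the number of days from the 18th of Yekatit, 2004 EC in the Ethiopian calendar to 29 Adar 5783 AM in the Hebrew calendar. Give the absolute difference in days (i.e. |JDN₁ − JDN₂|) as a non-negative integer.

4042

First date → JDN 2455984; second date → JDN 2460026.
The interval is |2455984 − 2460026| = 4042 days.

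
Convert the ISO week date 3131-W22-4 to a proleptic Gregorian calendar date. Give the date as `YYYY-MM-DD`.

ISO week 1 of 3131 is the week containing the first Thursday of 3131.
Week 22, day 4 (Thursday) lands on 3131-05-28.

3131-05-28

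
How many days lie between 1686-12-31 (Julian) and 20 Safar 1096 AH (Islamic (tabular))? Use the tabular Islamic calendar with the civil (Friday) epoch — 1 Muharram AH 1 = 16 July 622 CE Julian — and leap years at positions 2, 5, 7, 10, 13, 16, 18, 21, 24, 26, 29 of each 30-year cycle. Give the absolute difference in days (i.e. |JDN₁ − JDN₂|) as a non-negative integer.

714

JDN of the first date = 2337234.
JDN of the second date = 2336520.
|2336520 − 2337234| = 714.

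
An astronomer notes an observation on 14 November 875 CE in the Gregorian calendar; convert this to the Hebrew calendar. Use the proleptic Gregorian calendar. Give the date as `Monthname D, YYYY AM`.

Kislev 8, 4636 AM

Julian Day Number of the source date = 2040965.
Converting JDN 2040965 to the Hebrew calendar gives 8 Kislev 4636 AM.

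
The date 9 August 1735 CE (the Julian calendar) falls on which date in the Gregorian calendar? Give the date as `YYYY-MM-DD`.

1735-08-20

At this point the Julian calendar is 11 days behind the Gregorian.
9 August 1735 Julian + 11 days → 20 August 1735 Gregorian.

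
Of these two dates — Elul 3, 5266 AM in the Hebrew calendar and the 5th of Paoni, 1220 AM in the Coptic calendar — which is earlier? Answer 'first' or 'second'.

second

First date → JDN 2271359; second date → JDN 2270544.
JDN 2270544 < JDN 2271359, so the second date is earlier.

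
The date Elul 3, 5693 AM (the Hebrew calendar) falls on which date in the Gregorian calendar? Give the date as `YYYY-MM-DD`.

Julian Day Number of the source date = 2427310.
Converting JDN 2427310 to the Gregorian calendar gives 25 August 1933 CE.

1933-08-25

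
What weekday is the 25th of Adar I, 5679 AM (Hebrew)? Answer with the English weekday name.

Tuesday

In the Gregorian calendar this is 25 February 1919 (JDN 2422015).
Since JDN mod 7 = 1 (0 = Monday), the day is Tuesday.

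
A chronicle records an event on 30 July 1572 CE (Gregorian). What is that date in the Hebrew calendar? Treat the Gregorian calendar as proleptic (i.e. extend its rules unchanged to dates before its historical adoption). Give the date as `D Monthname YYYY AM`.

Julian Day Number of the source date = 2295432.
Converting JDN 2295432 to the Hebrew calendar gives 10 Av 5332 AM.

10 Av 5332 AM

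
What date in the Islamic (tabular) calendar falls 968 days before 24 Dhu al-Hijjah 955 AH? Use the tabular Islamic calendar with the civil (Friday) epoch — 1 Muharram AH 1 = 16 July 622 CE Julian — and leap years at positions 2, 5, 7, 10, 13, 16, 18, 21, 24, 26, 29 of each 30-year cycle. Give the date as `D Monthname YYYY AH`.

Counting 968 days back from JDN 2286854 reaches JDN 2285886, which is 1 Rabi' al-Thani 953 AH.

1 Rabi' al-Thani 953 AH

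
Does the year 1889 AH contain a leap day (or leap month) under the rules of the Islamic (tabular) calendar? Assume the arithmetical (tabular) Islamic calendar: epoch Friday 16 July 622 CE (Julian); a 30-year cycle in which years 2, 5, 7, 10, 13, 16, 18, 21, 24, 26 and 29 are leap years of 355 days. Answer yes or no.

Year 1889 AH is year 29 of its 30-year cycle; leap positions are 2, 5, 7, 10, 13, 16, 18, 21, 24, 26, 29, so it is a leap year (355 days).

yes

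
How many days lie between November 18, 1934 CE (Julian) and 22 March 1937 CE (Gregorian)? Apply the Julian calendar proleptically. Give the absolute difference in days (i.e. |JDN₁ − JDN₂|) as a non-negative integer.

842

JDN of the first date = 2427773.
JDN of the second date = 2428615.
|2428615 − 2427773| = 842.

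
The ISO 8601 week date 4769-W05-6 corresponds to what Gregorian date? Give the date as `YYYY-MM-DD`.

ISO week 1 of 4769 is the week containing the first Thursday of 4769.
Week 5, day 6 (Saturday) lands on 4769-02-01.

4769-02-01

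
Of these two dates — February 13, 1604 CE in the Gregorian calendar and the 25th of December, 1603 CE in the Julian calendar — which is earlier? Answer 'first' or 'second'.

second

The two dates have Julian Day Numbers 2306952 and 2306912 respectively.
Since 2306912 < 2306952, the second date comes first.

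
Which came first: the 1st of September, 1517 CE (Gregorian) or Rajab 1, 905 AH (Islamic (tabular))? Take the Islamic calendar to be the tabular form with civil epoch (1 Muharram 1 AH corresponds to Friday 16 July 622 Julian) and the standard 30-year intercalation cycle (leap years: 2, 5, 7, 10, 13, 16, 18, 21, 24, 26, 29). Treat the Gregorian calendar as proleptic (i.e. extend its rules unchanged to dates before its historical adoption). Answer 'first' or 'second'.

second

The two dates have Julian Day Numbers 2275376 and 2268964 respectively.
Since 2268964 < 2275376, the second date comes first.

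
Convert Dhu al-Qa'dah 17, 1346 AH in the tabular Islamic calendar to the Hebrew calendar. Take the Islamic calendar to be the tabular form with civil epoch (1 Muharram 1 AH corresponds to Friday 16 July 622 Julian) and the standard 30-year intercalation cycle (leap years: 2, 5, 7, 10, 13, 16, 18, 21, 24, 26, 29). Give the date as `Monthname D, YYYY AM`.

The source date corresponds to 7 May 1928 in the Gregorian calendar (JDN 2425374).
That day falls on 17 Iyar 5688 AM in the Hebrew calendar.

Iyar 17, 5688 AM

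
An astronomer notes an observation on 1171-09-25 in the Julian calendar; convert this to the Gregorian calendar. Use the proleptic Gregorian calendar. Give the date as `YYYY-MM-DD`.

At this point the Julian calendar is 7 days behind the Gregorian.
25 September 1171 Julian + 7 days → 2 October 1171 Gregorian.

1171-10-02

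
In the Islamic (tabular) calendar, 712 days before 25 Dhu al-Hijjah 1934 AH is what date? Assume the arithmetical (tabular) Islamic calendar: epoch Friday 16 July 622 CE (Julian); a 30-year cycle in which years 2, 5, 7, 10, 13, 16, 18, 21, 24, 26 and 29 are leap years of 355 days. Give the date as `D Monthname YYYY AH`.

22 Dhu al-Hijjah 1932 AH

The starting date is JDN 2633780; 2633780 − 712 = 2633068.
JDN 2633068 corresponds to 22 Dhu al-Hijjah 1932 AH.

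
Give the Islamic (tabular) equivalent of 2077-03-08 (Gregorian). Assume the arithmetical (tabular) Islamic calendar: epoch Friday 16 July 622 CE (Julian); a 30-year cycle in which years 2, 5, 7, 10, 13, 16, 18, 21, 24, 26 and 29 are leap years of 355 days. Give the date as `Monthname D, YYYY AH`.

Rabi' al-Thani 12, 1500 AH

Julian Day Number of the source date = 2479736.
Converting JDN 2479736 to the tabular Islamic calendar gives 12 Rabi' al-Thani 1500 AH.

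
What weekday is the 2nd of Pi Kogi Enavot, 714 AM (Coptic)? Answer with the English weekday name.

In the proleptic Gregorian calendar this is 30 August 998 (JDN 2085814).
2085814 ≡ 3 (mod 7); counting from Monday = 0 gives Thursday.

Thursday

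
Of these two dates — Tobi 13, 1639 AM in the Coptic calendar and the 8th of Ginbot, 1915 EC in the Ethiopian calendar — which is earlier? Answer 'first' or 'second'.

Converting both to JDN: 2423441 vs 2423556; the smaller is the first.

first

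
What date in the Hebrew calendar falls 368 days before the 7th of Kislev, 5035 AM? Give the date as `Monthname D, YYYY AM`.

Cheshvan 23, 5034 AM

The starting date is JDN 2186698; 2186698 − 368 = 2186330.
JDN 2186330 corresponds to Cheshvan 23, 5034 AM.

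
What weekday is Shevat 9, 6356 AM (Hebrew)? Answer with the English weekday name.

Sunday

Equivalently 31 January 2596 Gregorian, JDN 2669260.
Since JDN mod 7 = 6 (0 = Monday), the day is Sunday.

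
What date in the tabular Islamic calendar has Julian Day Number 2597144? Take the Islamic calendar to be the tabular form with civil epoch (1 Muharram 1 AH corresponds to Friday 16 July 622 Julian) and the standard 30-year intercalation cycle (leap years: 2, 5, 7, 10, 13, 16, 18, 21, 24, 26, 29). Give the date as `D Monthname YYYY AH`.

The Gregorian equivalent of JDN 2597144 is 21 August 2398.
In the tabular Islamic calendar that day is 7 Sha'ban 1831 AH.

7 Sha'ban 1831 AH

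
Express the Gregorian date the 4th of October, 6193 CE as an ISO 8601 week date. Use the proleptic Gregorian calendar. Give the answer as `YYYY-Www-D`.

6193-W40-5

The weekday is Friday (ISO weekday 5).
That Friday belongs to ISO week 40 of ISO year 6193.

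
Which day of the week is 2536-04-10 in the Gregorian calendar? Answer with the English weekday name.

2647415 ≡ 1 (mod 7); counting from Monday = 0 gives Tuesday.

Tuesday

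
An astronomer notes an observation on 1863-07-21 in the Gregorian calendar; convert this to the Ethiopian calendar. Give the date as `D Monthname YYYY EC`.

Julian Day Number of the source date = 2401708.
Converting JDN 2401708 to the Ethiopian calendar gives 15 Hamle 1855 EC.

15 Hamle 1855 EC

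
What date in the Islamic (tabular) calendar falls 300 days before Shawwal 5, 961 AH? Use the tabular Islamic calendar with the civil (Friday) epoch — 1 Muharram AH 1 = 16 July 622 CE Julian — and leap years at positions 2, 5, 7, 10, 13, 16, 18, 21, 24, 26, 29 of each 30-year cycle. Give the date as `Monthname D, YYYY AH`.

The starting date is JDN 2288902; 2288902 − 300 = 2288602.
JDN 2288602 corresponds to Dhu al-Qa'dah 30, 960 AH.

Dhu al-Qa'dah 30, 960 AH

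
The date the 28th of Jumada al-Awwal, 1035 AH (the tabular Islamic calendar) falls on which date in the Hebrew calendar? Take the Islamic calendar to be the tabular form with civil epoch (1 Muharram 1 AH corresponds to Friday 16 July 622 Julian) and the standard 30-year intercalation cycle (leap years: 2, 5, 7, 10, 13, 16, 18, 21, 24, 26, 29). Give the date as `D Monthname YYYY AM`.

Julian Day Number of the source date = 2315000.
Converting JDN 2315000 to the Hebrew calendar gives 29 Shevat 5386 AM.

29 Shevat 5386 AM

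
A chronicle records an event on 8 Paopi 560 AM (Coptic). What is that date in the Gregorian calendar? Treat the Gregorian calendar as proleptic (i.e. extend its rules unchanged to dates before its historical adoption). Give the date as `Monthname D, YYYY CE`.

Both dates share Julian Day Number 2029242; in the Gregorian calendar that is 10 October 843 CE.

October 10, 843 CE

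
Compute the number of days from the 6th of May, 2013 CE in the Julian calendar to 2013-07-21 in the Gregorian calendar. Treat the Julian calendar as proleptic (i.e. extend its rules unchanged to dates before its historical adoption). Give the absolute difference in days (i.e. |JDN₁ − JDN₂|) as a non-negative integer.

63

First date → JDN 2456432; second date → JDN 2456495.
The interval is |2456432 − 2456495| = 63 days.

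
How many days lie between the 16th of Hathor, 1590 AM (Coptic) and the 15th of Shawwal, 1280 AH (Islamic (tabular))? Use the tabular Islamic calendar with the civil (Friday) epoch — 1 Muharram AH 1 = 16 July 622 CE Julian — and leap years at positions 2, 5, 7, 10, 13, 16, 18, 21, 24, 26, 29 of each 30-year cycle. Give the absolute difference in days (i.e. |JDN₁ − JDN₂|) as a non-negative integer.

3532

JDN of the first date = 2405487.
JDN of the second date = 2401955.
|2401955 − 2405487| = 3532.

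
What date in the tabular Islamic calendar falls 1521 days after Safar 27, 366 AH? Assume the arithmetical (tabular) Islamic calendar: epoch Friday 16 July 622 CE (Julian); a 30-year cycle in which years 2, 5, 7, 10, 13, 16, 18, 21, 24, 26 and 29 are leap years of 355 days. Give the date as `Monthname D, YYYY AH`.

JDN of Safar 27, 366 AH = 2077840.
2077840 + 1521 = 2079361.
JDN 2079361 in the tabular Islamic calendar is Jumada al-Thani 13, 370 AH.

Jumada al-Thani 13, 370 AH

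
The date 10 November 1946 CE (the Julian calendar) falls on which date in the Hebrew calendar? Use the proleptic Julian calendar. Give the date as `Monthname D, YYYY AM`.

Cheshvan 29, 5707 AM

Both dates share Julian Day Number 2432148; in the Hebrew calendar that is 29 Cheshvan 5707 AM.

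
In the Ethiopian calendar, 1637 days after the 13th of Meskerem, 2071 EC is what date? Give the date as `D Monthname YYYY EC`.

9 Megabit 2075 EC

Counting 1637 days forward from JDN 2480300 reaches JDN 2481937, which is 9 Megabit 2075 EC.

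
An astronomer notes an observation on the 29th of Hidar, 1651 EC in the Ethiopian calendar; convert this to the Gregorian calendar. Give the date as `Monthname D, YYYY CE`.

December 5, 1658 CE

Both dates share Julian Day Number 2326971; in the Gregorian calendar that is 5 December 1658 CE.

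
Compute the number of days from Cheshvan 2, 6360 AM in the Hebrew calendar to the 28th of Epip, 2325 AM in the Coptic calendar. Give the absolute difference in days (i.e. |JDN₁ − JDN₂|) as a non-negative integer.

JDN of the first date = 2670611.
JDN of the second date = 2674198.
|2674198 − 2670611| = 3587.

3587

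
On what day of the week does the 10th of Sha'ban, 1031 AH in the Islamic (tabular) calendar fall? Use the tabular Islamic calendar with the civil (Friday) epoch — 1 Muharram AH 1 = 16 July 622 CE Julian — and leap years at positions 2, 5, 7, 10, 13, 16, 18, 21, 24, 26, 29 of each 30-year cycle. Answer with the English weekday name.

This is JDN 2313654 (20 June 1622 Gregorian).
2313654 ≡ 0 (mod 7); counting from Monday = 0 gives Monday.

Monday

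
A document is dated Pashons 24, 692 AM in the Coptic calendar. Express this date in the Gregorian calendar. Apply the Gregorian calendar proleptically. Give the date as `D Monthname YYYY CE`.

24 May 976 CE

Both dates share Julian Day Number 2077681; in the Gregorian calendar that is 24 May 976 CE.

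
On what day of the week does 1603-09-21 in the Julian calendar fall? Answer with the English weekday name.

Equivalently 1 October 1603 Gregorian, JDN 2306817.
2306817 ≡ 2 (mod 7); counting from Monday = 0 gives Wednesday.

Wednesday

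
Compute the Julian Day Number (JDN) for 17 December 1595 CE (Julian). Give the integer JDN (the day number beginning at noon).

2303982

In the Gregorian calendar the same day is 27 December 1595.
JDN 2451545 is 1 January 2000 CE (Gregorian); the target day is −147563 days from there, so JDN = 2303982.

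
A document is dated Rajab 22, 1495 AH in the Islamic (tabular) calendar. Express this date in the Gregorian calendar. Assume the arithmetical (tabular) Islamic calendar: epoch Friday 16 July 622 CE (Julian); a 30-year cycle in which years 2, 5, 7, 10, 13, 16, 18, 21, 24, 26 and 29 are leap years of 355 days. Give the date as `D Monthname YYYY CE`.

7 August 2072 CE

Both dates share Julian Day Number 2478062; in the Gregorian calendar that is 7 August 2072 CE.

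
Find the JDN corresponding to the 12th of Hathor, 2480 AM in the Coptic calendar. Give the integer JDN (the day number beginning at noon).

Equivalently 28 November 2763 (Gregorian).
JDN 2299161 is 15 October 1582 CE (Gregorian); the target day is +431395 days from there, so JDN = 2730556.

2730556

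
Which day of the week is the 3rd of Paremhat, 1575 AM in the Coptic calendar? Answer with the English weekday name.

Friday

Equivalently 11 March 1859 Gregorian, JDN 2400115.
2400115 ≡ 4 (mod 7); counting from Monday = 0 gives Friday.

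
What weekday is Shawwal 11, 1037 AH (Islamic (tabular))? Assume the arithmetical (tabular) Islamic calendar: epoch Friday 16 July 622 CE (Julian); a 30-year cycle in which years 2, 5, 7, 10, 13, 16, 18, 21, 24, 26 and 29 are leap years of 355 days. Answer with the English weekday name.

This is JDN 2315840 (14 June 1628 Gregorian).
JDN 2315840 mod 7 = 2, and JDN 0 was a Monday, so this is a Wednesday.

Wednesday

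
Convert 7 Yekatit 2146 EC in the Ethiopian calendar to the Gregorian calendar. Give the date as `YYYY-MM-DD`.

Both dates share Julian Day Number 2507838; in the Gregorian calendar that is 15 February 2154 CE.

2154-02-15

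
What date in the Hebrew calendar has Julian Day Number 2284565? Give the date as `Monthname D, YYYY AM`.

Cheshvan 9, 5303 AM

The proleptic Gregorian equivalent of JDN 2284565 is 29 October 1542.
In the Hebrew calendar that day is Cheshvan 9, 5303 AM.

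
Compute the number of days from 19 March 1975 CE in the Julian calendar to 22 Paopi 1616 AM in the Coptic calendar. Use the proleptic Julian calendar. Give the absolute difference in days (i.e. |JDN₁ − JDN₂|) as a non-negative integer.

27544

First date → JDN 2442504; second date → JDN 2414960.
The interval is |2442504 − 2414960| = 27544 days.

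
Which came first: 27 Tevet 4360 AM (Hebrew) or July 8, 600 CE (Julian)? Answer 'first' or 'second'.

first

First date → JDN 1940227; second date → JDN 1940397.
JDN 1940227 < JDN 1940397, so the first date is earlier.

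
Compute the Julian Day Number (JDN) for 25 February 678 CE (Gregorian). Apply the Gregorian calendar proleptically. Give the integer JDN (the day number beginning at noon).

1968750

JDN 2451545 is 1 January 2000 CE (Gregorian); the target day is −482795 days from there, so JDN = 1968750.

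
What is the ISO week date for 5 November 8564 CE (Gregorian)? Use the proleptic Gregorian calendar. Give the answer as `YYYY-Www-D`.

8564-W45-1

The weekday is Monday (ISO weekday 1).
That Monday belongs to ISO week 45 of ISO year 8564.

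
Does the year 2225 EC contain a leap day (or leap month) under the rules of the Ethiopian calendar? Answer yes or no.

2225 mod 4 = 1; in the Ethiopian calendar a year is leap when year mod 4 = 3, so it is a common year.

no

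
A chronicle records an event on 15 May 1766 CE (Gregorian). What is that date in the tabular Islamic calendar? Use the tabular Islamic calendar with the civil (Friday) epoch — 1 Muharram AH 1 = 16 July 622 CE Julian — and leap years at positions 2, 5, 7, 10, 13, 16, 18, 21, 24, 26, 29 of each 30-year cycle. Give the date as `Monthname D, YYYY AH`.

Julian Day Number of the source date = 2366213.
Converting JDN 2366213 to the tabular Islamic calendar gives 5 Dhu al-Hijjah 1179 AH.

Dhu al-Hijjah 5, 1179 AH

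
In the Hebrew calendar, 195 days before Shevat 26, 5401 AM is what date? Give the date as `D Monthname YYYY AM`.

JDN of Shevat 26, 5401 AM = 2320460.
2320460 − 195 = 2320265.
JDN 2320265 in the Hebrew calendar is 7 Av 5400 AM.

7 Av 5400 AM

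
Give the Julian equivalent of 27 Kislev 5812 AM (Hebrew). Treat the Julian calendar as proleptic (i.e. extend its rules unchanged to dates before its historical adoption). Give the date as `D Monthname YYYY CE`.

Julian Day Number of the source date = 2470507.
Converting JDN 2470507 to the Julian calendar gives 18 November 2051 CE.

18 November 2051 CE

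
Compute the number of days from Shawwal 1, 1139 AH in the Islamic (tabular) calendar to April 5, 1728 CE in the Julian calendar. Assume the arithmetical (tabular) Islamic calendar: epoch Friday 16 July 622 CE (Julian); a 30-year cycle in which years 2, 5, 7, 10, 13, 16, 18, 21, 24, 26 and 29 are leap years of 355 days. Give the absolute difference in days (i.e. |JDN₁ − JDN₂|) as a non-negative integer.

First date → JDN 2351975; second date → JDN 2352305.
The interval is |2351975 − 2352305| = 330 days.

330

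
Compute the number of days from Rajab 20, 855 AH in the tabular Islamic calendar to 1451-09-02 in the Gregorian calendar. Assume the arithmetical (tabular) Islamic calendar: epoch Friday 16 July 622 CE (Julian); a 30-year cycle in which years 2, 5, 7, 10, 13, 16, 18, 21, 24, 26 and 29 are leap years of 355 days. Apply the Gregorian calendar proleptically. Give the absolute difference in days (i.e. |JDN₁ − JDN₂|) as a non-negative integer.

JDN of the first date = 2251265.
JDN of the second date = 2251271.
|2251271 − 2251265| = 6.

6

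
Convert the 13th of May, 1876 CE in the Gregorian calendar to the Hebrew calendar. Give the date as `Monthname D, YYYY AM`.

Both dates share Julian Day Number 2406388; in the Hebrew calendar that is 19 Iyar 5636 AM.

Iyar 19, 5636 AM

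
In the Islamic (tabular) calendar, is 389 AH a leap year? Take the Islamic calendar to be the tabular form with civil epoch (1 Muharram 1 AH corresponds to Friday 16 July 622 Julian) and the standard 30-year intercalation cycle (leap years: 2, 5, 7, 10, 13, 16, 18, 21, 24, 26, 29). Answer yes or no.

yes

Year 389 AH is year 29 of its 30-year cycle; leap positions are 2, 5, 7, 10, 13, 16, 18, 21, 24, 26, 29, so it is a leap year (355 days).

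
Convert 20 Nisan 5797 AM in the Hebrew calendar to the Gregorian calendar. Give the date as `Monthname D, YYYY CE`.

April 5, 2037 CE

Julian Day Number of the source date = 2465154.
Converting JDN 2465154 to the Gregorian calendar gives 5 April 2037 CE.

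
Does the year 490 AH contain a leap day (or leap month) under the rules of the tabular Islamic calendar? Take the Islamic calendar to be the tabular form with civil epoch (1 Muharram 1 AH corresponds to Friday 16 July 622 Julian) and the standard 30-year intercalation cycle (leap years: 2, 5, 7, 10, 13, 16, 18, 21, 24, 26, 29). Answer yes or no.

yes

Year 490 AH is year 10 of its 30-year cycle; leap positions are 2, 5, 7, 10, 13, 16, 18, 21, 24, 26, 29, so it is a leap year (355 days).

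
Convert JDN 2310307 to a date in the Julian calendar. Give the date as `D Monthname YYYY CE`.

11 April 1613 CE

The Gregorian equivalent of JDN 2310307 is 21 April 1613.
In the Julian calendar that day is 11 April 1613 CE.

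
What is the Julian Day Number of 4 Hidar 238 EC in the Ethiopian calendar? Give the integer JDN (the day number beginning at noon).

1810848

In the proleptic Gregorian calendar the same day is 31 October 245.
JDN 2299161 is 15 October 1582 CE (Gregorian); the target day is −488313 days from there, so JDN = 1810848.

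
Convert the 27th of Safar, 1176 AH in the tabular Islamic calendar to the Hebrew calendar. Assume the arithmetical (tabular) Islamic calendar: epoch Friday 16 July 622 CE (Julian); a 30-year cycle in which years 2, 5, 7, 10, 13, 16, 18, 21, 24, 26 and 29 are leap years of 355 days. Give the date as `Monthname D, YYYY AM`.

Julian Day Number of the source date = 2364877.
Converting JDN 2364877 to the Hebrew calendar gives 29 Elul 5522 AM.

Elul 29, 5522 AM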